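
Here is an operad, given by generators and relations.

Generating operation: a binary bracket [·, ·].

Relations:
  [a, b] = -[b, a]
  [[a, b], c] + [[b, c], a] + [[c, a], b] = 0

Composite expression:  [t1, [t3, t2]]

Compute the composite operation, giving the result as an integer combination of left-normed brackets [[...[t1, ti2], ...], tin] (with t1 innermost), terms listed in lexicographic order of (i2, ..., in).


A multilinear Lie element is pinned by t1-initial words (t1 innermost).
Composite bracket: [t1, [t3, t2]]
Under [a, b] = ab - ba we get 4 signed associative words (2^2 = 4).
Keep just the words that open with t1:
  t1t2t3 appears with sign -1, giving the term -[[t1, t2], t3]
  t1t3t2 appears with sign +1, giving the term +[[t1, t3], t2]

-[[t1, t2], t3] + [[t1, t3], t2]


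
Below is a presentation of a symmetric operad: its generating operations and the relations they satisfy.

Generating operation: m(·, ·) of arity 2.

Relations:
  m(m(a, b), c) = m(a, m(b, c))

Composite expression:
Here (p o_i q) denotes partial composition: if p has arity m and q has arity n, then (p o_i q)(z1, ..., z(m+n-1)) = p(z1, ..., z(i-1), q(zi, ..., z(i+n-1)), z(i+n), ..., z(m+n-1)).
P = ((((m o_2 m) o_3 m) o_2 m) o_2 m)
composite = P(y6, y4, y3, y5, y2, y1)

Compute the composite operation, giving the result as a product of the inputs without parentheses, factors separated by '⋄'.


y6 ⋄ y4 ⋄ y3 ⋄ y5 ⋄ y2 ⋄ y1

Every regrouping of m is equal, so read the y-inputs in written order.
m(y4, y3) linearizes to y4 ⋄ y3
m(m(y4, y3), y5) linearizes to y4 ⋄ y3 ⋄ y5
m(y2, y1) linearizes to y2 ⋄ y1
m(m(m(y4, y3), y5), m(y2, y1)) linearizes to y4 ⋄ y3 ⋄ y5 ⋄ y2 ⋄ y1
m(y6, m(m(m(y4, y3), y5), m(y2, y1))) linearizes to y6 ⋄ y4 ⋄ y3 ⋄ y5 ⋄ y2 ⋄ y1


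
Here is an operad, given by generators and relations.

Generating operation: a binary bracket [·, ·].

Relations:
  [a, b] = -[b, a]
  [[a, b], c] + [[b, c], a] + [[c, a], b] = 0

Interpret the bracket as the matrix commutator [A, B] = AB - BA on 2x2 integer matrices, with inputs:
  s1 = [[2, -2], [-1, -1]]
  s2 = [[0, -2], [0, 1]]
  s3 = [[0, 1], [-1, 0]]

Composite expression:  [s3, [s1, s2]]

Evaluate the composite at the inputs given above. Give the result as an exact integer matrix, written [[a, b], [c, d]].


[[-7, 4], [4, 7]]


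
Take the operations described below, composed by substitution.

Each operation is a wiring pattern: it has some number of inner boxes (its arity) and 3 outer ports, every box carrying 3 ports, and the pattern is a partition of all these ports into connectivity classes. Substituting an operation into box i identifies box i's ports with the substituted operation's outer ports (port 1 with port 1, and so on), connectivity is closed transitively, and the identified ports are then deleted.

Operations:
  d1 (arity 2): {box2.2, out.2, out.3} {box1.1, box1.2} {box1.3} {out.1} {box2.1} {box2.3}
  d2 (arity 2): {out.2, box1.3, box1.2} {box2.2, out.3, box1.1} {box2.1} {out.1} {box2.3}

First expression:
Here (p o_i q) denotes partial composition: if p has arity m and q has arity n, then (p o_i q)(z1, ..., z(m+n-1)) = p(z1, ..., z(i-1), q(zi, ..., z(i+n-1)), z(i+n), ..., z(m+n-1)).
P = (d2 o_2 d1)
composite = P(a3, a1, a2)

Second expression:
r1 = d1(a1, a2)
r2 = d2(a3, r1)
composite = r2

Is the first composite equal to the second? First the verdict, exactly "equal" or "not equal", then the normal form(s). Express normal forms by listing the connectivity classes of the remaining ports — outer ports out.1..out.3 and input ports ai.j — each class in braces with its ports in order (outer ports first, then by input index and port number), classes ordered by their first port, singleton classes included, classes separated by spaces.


equal; the common form is {out.1} {out.2, a3.2, a3.3} {out.3, a2.2, a3.1} {a1.1, a1.2} {a1.3} {a2.1} {a2.3}


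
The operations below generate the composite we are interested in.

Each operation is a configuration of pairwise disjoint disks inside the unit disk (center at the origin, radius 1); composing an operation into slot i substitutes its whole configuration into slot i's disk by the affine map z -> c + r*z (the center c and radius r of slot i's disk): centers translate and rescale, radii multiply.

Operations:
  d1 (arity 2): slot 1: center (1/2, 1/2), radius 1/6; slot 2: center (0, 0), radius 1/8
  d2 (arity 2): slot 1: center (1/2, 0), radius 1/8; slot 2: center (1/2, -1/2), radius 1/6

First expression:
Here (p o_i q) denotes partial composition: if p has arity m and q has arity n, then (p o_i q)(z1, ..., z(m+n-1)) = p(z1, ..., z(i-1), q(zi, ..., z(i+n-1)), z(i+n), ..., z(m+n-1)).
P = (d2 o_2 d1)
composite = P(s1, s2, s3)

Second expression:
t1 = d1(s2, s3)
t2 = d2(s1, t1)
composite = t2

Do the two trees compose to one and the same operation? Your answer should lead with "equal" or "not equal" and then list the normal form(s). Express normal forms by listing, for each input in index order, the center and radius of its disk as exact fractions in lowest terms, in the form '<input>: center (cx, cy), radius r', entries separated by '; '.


equal — both sides give s1: center (1/2, 0), radius 1/8; s2: center (7/12, -5/12), radius 1/36; s3: center (1/2, -1/2), radius 1/48

Reducing the first expression gives s1: center (1/2, 0), radius 1/8; s2: center (7/12, -5/12), radius 1/36; s3: center (1/2, -1/2), radius 1/48
Reducing the second expression gives s1: center (1/2, 0), radius 1/8; s2: center (7/12, -5/12), radius 1/36; s3: center (1/2, -1/2), radius 1/48
Both agree, so they are equal.


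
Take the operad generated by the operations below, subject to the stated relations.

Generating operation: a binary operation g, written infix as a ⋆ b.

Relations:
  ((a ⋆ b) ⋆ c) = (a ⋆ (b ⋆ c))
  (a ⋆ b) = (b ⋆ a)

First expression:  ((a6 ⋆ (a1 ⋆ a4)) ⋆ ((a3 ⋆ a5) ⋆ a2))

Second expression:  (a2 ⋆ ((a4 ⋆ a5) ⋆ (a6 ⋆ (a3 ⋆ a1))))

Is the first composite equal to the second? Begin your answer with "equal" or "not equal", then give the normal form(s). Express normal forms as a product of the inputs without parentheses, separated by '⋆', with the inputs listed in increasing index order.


equal — both sides give a1 ⋆ a2 ⋆ a3 ⋆ a4 ⋆ a5 ⋆ a6

Normal form of the first expression: a1 ⋆ a2 ⋆ a3 ⋆ a4 ⋆ a5 ⋆ a6
Normal form of the second expression: a1 ⋆ a2 ⋆ a3 ⋆ a4 ⋆ a5 ⋆ a6
The normal forms match — equal.


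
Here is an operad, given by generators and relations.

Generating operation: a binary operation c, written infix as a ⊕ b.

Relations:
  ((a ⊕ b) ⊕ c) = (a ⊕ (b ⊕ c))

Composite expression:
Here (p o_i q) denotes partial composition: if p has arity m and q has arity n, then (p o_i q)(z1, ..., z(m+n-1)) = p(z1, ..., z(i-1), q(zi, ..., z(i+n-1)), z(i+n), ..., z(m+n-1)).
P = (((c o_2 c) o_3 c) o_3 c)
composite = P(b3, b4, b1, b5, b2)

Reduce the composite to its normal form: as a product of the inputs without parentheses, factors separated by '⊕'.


b3 ⊕ b4 ⊕ b1 ⊕ b5 ⊕ b2


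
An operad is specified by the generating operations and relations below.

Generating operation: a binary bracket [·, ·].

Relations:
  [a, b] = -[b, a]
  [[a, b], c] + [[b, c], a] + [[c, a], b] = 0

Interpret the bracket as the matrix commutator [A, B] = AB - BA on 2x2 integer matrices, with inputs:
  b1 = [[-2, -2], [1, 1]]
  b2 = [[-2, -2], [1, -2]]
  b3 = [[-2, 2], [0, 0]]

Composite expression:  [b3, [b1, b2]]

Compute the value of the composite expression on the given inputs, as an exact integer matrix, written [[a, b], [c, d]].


[[6, -12], [6, -6]]

[b1, b2] = [[0, 6], [3, 0]]
[b3, [b1, b2]] = [[6, -12], [6, -6]]


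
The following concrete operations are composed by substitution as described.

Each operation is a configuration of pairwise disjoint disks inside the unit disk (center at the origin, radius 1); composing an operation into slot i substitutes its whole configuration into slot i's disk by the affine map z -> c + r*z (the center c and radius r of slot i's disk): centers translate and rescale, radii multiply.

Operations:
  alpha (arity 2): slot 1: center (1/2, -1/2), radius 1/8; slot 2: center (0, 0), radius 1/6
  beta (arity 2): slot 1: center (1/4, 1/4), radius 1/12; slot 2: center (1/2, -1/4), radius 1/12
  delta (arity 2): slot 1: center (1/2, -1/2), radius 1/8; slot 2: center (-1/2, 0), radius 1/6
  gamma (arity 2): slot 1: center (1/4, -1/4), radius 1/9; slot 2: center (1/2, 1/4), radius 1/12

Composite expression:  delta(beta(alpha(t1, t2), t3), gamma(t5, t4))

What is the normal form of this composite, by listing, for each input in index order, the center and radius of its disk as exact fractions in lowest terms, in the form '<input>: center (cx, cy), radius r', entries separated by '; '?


Below delta, radii multiply path by path; the t-disk centers shift.
for t1, the 3-step affine chain lands on center (103/192, -91/192), radius 1/768
for t2, the 3-step affine chain lands on center (17/32, -15/32), radius 1/576
for t3, the 2-step affine chain lands on center (9/16, -17/32), radius 1/96
for t5, the 2-step affine chain lands on center (-11/24, -1/24), radius 1/54
for t4, the 2-step affine chain lands on center (-5/12, 1/24), radius 1/72

t1: center (103/192, -91/192), radius 1/768; t2: center (17/32, -15/32), radius 1/576; t3: center (9/16, -17/32), radius 1/96; t4: center (-5/12, 1/24), radius 1/72; t5: center (-11/24, -1/24), radius 1/54


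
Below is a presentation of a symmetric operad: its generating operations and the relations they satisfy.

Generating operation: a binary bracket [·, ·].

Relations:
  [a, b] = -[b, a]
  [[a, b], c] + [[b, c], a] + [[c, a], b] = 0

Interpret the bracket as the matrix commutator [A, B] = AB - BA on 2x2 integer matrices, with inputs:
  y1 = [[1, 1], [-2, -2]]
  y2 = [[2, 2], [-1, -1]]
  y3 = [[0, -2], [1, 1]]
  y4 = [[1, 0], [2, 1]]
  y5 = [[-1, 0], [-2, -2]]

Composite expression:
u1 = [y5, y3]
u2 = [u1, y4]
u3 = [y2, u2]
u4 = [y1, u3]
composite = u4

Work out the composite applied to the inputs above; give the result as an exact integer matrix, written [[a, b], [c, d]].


[y5, y3] = [[-4, -2], [1, 4]]
[[y5, y3], y4] = [[-4, 0], [16, 4]]
[y2, [[y5, y3], y4]] = [[32, 16], [-40, -32]]
[y1, [y2, [[y5, y3], y4]]] = [[-8, -16], [-8, 8]]

[[-8, -16], [-8, 8]]


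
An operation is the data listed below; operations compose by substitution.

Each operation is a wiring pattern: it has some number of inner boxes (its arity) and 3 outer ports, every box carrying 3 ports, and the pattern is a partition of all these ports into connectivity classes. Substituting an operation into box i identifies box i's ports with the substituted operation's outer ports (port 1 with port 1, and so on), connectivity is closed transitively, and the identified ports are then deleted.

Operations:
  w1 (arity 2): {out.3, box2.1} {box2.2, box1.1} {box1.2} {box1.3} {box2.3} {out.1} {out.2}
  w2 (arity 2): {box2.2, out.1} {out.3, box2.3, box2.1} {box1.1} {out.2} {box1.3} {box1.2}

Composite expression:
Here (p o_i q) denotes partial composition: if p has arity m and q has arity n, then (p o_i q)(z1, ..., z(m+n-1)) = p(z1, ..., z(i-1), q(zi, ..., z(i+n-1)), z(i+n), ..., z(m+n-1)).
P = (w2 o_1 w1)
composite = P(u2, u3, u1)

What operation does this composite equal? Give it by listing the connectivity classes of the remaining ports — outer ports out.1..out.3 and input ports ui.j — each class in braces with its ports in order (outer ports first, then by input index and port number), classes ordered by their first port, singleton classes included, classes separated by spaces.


{out.1, u1.2} {out.2} {out.3, u1.1, u1.3} {u2.1, u3.2} {u2.2} {u2.3} {u3.1} {u3.3}


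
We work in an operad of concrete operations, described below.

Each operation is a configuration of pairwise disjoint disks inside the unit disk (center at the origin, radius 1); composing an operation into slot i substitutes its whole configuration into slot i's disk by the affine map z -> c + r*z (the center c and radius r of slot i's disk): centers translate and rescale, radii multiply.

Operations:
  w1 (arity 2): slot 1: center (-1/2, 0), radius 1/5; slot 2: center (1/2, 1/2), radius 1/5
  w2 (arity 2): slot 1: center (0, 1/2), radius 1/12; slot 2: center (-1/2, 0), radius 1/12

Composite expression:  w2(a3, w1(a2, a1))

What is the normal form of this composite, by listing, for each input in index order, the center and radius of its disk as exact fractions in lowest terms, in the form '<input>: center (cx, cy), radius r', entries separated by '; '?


a1: center (-11/24, 1/24), radius 1/60; a2: center (-13/24, 0), radius 1/60; a3: center (0, 1/2), radius 1/12

Follow each a-input down from w2: c' goes to c + r*c', radius to r*r'.
for a3, the 1-step affine chain lands on center (0, 1/2), radius 1/12
for a2, the 2-step affine chain lands on center (-13/24, 0), radius 1/60
for a1, the 2-step affine chain lands on center (-11/24, 1/24), radius 1/60


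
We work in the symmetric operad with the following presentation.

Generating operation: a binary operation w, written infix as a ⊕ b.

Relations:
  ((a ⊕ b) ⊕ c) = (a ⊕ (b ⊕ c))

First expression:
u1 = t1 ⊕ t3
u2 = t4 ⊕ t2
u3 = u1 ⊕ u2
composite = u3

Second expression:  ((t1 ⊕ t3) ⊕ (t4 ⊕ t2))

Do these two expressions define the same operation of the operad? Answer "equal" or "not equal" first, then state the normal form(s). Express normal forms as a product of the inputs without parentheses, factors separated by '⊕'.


equal — both sides give t1 ⊕ t3 ⊕ t4 ⊕ t2

In normal form, the first expression is t1 ⊕ t3 ⊕ t4 ⊕ t2
In normal form, the second expression is t1 ⊕ t3 ⊕ t4 ⊕ t2
The normal forms match — equal.


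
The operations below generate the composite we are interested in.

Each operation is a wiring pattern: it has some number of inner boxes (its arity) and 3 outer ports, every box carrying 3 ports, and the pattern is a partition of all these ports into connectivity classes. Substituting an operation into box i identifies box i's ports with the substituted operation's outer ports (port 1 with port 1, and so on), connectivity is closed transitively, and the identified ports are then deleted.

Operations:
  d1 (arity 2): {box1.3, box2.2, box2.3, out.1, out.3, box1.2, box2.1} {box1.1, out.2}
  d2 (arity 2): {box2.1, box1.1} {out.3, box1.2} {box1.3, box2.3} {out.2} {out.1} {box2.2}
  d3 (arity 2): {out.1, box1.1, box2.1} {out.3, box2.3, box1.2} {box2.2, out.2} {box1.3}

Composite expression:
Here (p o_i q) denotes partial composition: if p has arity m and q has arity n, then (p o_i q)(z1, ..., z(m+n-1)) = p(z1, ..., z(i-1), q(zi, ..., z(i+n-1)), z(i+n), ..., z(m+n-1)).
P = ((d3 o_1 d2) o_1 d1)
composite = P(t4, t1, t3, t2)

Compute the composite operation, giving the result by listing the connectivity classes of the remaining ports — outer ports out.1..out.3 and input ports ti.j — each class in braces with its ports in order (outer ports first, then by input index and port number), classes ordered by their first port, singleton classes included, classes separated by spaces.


{out.1, t2.1} {out.2, t2.2} {out.3, t2.3} {t1.1, t1.2, t1.3, t3.1, t3.3, t4.2, t4.3} {t3.2} {t4.1}


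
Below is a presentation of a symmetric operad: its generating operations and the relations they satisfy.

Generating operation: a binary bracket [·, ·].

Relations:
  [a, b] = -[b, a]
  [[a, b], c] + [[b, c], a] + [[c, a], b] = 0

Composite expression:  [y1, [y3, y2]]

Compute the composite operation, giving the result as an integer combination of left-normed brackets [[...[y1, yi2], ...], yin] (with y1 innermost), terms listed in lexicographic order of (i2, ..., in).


-[[y1, y2], y3] + [[y1, y3], y2]


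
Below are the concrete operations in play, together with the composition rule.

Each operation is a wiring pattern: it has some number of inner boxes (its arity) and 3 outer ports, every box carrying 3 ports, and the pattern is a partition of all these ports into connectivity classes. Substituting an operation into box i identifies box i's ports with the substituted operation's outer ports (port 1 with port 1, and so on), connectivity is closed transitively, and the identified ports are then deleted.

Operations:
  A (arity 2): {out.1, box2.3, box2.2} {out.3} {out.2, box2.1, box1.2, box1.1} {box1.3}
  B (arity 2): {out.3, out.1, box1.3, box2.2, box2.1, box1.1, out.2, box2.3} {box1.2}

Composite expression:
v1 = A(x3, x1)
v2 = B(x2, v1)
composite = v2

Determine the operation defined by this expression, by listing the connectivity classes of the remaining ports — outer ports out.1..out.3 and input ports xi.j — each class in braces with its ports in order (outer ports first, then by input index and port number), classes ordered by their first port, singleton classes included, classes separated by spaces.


{out.1, out.2, out.3, x1.1, x1.2, x1.3, x2.1, x2.3, x3.1, x3.2} {x2.2} {x3.3}

Reachability decides: close wires over B-identified ports.
A over (x3, x1) gives {out.1, x1.2, x1.3} {out.2, x1.1, x3.1, x3.2} {out.3} {x3.3}, out.j being that stage's outer ports
B over (x2, x3, x1) gives {out.1, out.2, out.3, x1.1, x1.2, x1.3, x2.1, x2.3, x3.1, x3.2} {x2.2} {x3.3}, out.j being that stage's outer ports


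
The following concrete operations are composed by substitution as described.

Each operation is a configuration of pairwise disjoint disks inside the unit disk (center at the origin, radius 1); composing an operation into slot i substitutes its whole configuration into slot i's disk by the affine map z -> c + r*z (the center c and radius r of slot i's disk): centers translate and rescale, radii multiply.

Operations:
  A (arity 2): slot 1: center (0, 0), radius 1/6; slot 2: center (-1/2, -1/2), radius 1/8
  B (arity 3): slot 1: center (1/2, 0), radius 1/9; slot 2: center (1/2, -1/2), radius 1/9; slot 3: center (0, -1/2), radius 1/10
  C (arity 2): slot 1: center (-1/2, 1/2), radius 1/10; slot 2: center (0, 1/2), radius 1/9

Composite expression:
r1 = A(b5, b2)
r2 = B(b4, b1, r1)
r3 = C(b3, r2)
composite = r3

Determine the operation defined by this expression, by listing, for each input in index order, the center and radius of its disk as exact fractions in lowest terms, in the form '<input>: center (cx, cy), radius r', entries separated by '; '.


b1: center (1/18, 4/9), radius 1/81; b2: center (-1/180, 79/180), radius 1/720; b3: center (-1/2, 1/2), radius 1/10; b4: center (1/18, 1/2), radius 1/81; b5: center (0, 4/9), radius 1/540

Follow each b-input down from C: c' goes to c + r*c', radius to r*r'.
input b3: composing its 1 substitution step yields center (-1/2, 1/2), radius 1/10
input b4: composing its 2 substitution steps yields center (1/18, 1/2), radius 1/81
input b1: composing its 2 substitution steps yields center (1/18, 4/9), radius 1/81
input b5: composing its 3 substitution steps yields center (0, 4/9), radius 1/540
input b2: composing its 3 substitution steps yields center (-1/180, 79/180), radius 1/720


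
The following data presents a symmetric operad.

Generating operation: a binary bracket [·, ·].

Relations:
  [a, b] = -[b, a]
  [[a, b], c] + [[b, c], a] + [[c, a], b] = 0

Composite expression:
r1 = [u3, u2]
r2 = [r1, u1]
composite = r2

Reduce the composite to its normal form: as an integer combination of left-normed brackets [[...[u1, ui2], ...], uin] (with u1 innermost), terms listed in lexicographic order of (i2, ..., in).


[[u1, u2], u3] - [[u1, u3], u2]

Skip Jacobi rewriting: expand, keep u1-initial words, read off terms.
Composite bracket: [[u3, u2], u1]
Expanding via [a, b] = ab - ba: 4 signed words (2^2 = 4).
Keep just the words that open with u1:
  u1u2u3 appears with sign +1, giving the term +[[u1, u2], u3]
  u1u3u2 appears with sign -1, giving the term -[[u1, u3], u2]


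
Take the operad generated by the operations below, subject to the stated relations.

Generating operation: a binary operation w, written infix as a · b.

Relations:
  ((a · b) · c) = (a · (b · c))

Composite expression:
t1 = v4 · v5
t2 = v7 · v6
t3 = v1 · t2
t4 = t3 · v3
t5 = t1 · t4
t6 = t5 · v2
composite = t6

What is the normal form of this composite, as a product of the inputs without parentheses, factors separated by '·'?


Associativity of w dissolves the nesting; only the v-input order survives.
(v4 · v5) linearizes to v4 · v5
(v7 · v6) linearizes to v7 · v6
(v1 · (v7 · v6)) linearizes to v1 · v7 · v6
((v1 · (v7 · v6)) · v3) linearizes to v1 · v7 · v6 · v3
((v4 · v5) · ((v1 · (v7 · v6)) · v3)) linearizes to v4 · v5 · v1 · v7 · v6 · v3
(((v4 · v5) · ((v1 · (v7 · v6)) · v3)) · v2) linearizes to v4 · v5 · v1 · v7 · v6 · v3 · v2

v4 · v5 · v1 · v7 · v6 · v3 · v2


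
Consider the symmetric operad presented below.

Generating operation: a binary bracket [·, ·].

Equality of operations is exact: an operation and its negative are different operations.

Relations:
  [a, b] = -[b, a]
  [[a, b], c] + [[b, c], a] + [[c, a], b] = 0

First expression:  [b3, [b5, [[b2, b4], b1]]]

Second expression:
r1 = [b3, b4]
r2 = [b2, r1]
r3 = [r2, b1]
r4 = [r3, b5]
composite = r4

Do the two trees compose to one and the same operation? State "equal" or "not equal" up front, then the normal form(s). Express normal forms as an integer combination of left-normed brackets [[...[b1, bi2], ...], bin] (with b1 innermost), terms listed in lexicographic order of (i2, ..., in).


not equal; the first gives -[[[[b1, b2], b4], b5], b3] + [[[[b1, b4], b2], b5], b3] and the second -[[[[b1, b2], b3], b4], b5] + [[[[b1, b2], b4], b3], b5] + [[[[b1, b3], b4], b2], b5] - [[[[b1, b4], b3], b2], b5]

Reducing the first expression gives -[[[[b1, b2], b4], b5], b3] + [[[[b1, b4], b2], b5], b3]
Reducing the second expression gives -[[[[b1, b2], b3], b4], b5] + [[[[b1, b2], b4], b3], b5] + [[[[b1, b3], b4], b2], b5] - [[[[b1, b4], b3], b2], b5]
They disagree, so not equal.


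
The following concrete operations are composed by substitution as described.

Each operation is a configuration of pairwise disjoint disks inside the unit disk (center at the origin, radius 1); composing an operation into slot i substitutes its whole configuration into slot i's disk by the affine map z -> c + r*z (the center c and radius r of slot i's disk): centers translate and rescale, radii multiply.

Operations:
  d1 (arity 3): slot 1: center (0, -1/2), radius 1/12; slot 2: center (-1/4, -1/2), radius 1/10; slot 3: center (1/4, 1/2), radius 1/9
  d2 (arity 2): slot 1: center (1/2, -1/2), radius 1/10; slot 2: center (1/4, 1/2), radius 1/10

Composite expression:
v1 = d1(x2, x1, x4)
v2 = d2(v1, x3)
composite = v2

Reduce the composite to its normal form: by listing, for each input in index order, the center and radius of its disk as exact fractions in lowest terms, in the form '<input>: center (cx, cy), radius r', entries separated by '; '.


x1: center (19/40, -11/20), radius 1/100; x2: center (1/2, -11/20), radius 1/120; x3: center (1/4, 1/2), radius 1/10; x4: center (21/40, -9/20), radius 1/90

Affine substitution under d2: radii multiply and x-centers shift.
input x2: composing its 2 substitution steps yields center (1/2, -11/20), radius 1/120
input x1: composing its 2 substitution steps yields center (19/40, -11/20), radius 1/100
input x4: composing its 2 substitution steps yields center (21/40, -9/20), radius 1/90
input x3: composing its 1 substitution step yields center (1/4, 1/2), radius 1/10


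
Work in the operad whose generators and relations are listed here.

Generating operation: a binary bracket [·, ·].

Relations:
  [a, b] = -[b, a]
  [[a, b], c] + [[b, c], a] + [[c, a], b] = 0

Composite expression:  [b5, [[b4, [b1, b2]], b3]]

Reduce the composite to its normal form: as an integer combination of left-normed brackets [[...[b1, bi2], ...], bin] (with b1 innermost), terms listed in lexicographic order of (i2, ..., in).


[[[[b1, b2], b4], b3], b5]

A multilinear Lie element is pinned by b1-initial words (b1 innermost).
Composite bracket: [b5, [[b4, [b1, b2]], b3]]
Each bracket splits as ab - ba, giving 16 signed words (2^4 = 16).
Keep just the words that open with b1:
  from b1b2b4b3b5, sign +1: term +[[[[b1, b2], b4], b3], b5]


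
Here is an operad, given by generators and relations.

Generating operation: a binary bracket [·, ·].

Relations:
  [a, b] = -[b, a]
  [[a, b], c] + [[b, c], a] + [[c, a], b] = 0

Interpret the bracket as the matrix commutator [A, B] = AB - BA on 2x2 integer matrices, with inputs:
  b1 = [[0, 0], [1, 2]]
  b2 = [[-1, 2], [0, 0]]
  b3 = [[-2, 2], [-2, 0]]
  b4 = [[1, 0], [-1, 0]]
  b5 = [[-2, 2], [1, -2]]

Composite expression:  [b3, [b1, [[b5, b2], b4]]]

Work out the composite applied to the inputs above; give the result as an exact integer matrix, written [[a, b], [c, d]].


[[-20, -16], [-36, 20]]

[b5, b2] = [[-2, 2], [-1, 2]]
[[b5, b2], b4] = [[-2, -2], [-5, 2]]
[b1, [[b5, b2], b4]] = [[2, 4], [-14, -2]]
[b3, [b1, [[b5, b2], b4]]] = [[-20, -16], [-36, 20]]


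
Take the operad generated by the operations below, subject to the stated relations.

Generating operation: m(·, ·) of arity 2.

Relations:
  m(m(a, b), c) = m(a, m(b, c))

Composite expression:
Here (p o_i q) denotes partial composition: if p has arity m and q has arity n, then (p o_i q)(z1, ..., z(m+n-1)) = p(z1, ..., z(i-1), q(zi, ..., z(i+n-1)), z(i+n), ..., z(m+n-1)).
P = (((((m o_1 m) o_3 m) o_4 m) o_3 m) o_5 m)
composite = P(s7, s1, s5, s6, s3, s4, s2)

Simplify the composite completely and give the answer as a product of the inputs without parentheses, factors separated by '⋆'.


Key point: m is associative — brackets drop, the s-order remains.
m(s7, s1) flattens to s7 ⋆ s1
m(s5, s6) flattens to s5 ⋆ s6
m(s3, s4) flattens to s3 ⋆ s4
m(m(s3, s4), s2) flattens to s3 ⋆ s4 ⋆ s2
m(m(s5, s6), m(m(s3, s4), s2)) flattens to s5 ⋆ s6 ⋆ s3 ⋆ s4 ⋆ s2
m(m(s7, s1), m(m(s5, s6), m(m(s3, s4), s2))) flattens to s7 ⋆ s1 ⋆ s5 ⋆ s6 ⋆ s3 ⋆ s4 ⋆ s2

s7 ⋆ s1 ⋆ s5 ⋆ s6 ⋆ s3 ⋆ s4 ⋆ s2


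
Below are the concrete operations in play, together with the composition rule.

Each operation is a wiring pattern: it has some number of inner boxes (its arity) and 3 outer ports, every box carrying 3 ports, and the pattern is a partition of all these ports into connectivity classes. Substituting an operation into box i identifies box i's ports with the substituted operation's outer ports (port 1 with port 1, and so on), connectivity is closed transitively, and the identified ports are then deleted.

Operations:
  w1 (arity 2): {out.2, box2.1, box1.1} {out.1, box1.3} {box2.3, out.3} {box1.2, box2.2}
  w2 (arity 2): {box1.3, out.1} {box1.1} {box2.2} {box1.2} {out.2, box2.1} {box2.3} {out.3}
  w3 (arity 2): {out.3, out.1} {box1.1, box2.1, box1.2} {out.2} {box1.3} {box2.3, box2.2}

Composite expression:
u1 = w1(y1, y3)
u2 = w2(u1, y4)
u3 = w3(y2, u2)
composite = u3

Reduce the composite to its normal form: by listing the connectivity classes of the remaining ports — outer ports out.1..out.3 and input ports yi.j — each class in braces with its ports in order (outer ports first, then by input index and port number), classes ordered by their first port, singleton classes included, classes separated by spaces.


{out.1, out.3} {out.2} {y1.1, y3.1} {y1.2, y3.2} {y1.3} {y2.1, y2.2, y3.3} {y2.3} {y4.1} {y4.2} {y4.3}

Reachability decides: close wires over w3-identified ports.
w1 over (y1, y3) gives {out.1, y1.3} {out.2, y1.1, y3.1} {out.3, y3.3} {y1.2, y3.2}, out.j being that stage's outer ports
w2 over (y1, y3, y4) gives {out.1, y3.3} {out.2, y4.1} {out.3} {y1.1, y3.1} {y1.2, y3.2} {y1.3} {y4.2} {y4.3}, out.j being that stage's outer ports
w3 over (y2, y1, y3, y4) gives {out.1, out.3} {out.2} {y1.1, y3.1} {y1.2, y3.2} {y1.3} {y2.1, y2.2, y3.3} {y2.3} {y4.1} {y4.2} {y4.3}, out.j being that stage's outer ports


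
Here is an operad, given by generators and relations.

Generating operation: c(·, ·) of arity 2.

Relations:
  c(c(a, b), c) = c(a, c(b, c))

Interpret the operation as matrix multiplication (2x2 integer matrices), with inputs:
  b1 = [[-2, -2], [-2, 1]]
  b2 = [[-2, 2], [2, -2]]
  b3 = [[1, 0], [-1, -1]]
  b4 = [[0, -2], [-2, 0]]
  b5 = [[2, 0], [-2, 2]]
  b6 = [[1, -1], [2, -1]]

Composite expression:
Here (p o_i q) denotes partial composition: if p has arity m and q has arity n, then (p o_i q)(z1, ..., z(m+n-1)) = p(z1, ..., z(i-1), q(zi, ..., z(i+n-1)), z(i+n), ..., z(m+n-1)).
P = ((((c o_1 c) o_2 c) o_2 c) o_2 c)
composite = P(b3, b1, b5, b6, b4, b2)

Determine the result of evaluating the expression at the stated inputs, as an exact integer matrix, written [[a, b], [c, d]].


[[48, -48], [-72, 72]]

c(b1, b5) = [[0, -4], [-6, 2]]
c(c(b1, b5), b6) = [[-8, 4], [-2, 4]]
c(c(c(b1, b5), b6), b4) = [[-8, 16], [-8, 4]]
c(b3, c(c(c(b1, b5), b6), b4)) = [[-8, 16], [16, -20]]
c(c(b3, c(c(c(b1, b5), b6), b4)), b2) = [[48, -48], [-72, 72]]


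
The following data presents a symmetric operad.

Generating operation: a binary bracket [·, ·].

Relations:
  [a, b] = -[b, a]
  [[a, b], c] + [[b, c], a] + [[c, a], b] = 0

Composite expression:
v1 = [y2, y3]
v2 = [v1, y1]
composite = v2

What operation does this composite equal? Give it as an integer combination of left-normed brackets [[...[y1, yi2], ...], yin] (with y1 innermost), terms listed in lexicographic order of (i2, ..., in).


In the tensor algebra, words opening y1 carry the y1-anchored form.
Composite bracket: [[y2, y3], y1]
The bracket unfolds into 4 signed words via [a, b] = ab - ba (2^2 = 4).
Coefficients come from the y1-initial words:
  from y1y2y3, sign -1: term -[[y1, y2], y3]
  from y1y3y2, sign +1: term +[[y1, y3], y2]

-[[y1, y2], y3] + [[y1, y3], y2]


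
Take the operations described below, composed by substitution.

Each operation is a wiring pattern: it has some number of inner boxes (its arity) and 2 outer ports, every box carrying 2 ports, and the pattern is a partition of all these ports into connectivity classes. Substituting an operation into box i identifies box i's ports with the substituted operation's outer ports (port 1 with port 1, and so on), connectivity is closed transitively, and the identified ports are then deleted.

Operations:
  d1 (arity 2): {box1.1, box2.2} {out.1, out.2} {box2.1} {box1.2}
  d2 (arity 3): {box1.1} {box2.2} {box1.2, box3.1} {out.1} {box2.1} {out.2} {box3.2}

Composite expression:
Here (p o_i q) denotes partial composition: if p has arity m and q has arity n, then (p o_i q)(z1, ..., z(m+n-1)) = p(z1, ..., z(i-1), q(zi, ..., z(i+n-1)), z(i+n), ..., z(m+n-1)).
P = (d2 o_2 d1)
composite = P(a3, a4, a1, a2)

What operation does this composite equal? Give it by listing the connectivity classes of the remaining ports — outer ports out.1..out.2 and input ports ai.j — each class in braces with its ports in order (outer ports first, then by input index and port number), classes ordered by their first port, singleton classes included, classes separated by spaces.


{out.1} {out.2} {a1.1} {a1.2, a4.1} {a2.1, a3.2} {a2.2} {a3.1} {a4.2}

Treat the ports identified at d2 as solder joints: merge, then drop.
after d1, the pattern on (a4, a1) reads {out.1, out.2} {a1.1} {a1.2, a4.1} {a4.2} (out.j = its outer ports)
after d2, the pattern on (a3, a4, a1, a2) reads {out.1} {out.2} {a1.1} {a1.2, a4.1} {a2.1, a3.2} {a2.2} {a3.1} {a4.2} (out.j = its outer ports)


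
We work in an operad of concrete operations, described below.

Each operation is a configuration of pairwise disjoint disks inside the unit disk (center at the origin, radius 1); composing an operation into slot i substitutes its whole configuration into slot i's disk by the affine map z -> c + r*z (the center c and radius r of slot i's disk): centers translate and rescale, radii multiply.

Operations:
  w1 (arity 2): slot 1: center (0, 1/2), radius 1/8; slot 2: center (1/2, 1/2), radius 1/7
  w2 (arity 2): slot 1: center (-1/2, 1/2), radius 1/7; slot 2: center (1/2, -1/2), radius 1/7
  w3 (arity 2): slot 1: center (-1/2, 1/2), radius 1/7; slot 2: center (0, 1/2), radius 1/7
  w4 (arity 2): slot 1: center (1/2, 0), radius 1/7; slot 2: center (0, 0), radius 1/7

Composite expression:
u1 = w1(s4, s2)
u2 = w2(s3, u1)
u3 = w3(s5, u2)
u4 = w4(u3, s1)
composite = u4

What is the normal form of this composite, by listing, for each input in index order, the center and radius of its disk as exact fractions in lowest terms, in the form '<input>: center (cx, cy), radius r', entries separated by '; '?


s1: center (0, 0), radius 1/7; s2: center (351/686, 43/686), radius 1/2401; s3: center (24/49, 4/49), radius 1/343; s4: center (25/49, 43/686), radius 1/2744; s5: center (3/7, 1/14), radius 1/49

Each s-disk chains the slot maps above it in w4; radii multiply.
tracing s5 down its 2-map path: center (3/7, 1/14), radius 1/49
tracing s3 down its 3-map path: center (24/49, 4/49), radius 1/343
tracing s4 down its 4-map path: center (25/49, 43/686), radius 1/2744
tracing s2 down its 4-map path: center (351/686, 43/686), radius 1/2401
tracing s1 down its 1-map path: center (0, 0), radius 1/7


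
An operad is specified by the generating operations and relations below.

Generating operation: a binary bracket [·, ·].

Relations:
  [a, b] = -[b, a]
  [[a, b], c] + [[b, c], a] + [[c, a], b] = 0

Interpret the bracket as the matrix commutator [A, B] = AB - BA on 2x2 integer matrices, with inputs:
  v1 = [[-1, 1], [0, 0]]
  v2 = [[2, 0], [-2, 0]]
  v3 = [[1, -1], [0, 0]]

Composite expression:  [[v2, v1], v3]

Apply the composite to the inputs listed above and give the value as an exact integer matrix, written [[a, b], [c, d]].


[[2, -6], [2, -2]]

[v2, v1] = [[2, 2], [2, -2]]
[[v2, v1], v3] = [[2, -6], [2, -2]]


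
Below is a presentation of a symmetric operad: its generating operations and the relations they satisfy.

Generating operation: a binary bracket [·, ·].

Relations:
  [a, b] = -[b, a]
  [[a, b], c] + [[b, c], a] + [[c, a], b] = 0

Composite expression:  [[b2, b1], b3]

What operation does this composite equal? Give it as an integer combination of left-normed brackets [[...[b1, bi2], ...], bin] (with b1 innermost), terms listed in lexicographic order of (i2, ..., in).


Antisymmetry and Jacobi reduce to b1-anchored left-normed brackets.
Composite bracket: [[b2, b1], b3]
Applying ab - ba throughout gives 4 signed words (2^2 = 4).
Keep just the words that open with b1:
  from b1b2b3, sign -1: term -[[b1, b2], b3]

-[[b1, b2], b3]


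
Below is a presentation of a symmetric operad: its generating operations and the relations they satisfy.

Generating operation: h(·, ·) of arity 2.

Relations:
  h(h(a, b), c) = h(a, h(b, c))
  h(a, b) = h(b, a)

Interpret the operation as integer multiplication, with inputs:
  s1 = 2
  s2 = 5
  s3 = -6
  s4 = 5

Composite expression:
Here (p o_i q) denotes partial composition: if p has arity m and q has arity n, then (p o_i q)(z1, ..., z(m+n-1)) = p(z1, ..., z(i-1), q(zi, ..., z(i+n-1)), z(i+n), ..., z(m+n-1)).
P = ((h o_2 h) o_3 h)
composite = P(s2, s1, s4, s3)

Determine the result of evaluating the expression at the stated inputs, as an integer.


h(s4, s3) = -30
h(s1, h(s4, s3)) = -60
h(s2, h(s1, h(s4, s3))) = -300

-300


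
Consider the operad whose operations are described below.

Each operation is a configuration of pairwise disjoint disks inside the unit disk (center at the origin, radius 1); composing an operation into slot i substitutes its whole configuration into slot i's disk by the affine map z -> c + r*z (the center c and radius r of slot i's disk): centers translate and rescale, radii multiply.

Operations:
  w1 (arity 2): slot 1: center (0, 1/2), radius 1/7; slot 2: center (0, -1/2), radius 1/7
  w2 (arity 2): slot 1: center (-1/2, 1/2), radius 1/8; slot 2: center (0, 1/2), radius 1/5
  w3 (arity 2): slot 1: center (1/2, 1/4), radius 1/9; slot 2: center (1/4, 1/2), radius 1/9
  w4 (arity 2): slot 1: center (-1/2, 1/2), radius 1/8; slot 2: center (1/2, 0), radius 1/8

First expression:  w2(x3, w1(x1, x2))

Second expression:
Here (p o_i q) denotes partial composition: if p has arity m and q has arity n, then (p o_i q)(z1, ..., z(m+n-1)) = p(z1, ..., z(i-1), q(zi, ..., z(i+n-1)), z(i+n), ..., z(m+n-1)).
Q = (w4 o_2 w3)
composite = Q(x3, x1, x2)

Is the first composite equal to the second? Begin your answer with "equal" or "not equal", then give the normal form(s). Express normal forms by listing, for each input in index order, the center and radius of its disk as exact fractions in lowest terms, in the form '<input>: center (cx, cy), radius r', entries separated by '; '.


The first expression, normalized: x1: center (0, 3/5), radius 1/35; x2: center (0, 2/5), radius 1/35; x3: center (-1/2, 1/2), radius 1/8
The second expression, normalized: x1: center (9/16, 1/32), radius 1/72; x2: center (17/32, 1/16), radius 1/72; x3: center (-1/2, 1/2), radius 1/8
The normal forms differ: not equal.

not equal; the first gives x1: center (0, 3/5), radius 1/35; x2: center (0, 2/5), radius 1/35; x3: center (-1/2, 1/2), radius 1/8 and the second x1: center (9/16, 1/32), radius 1/72; x2: center (17/32, 1/16), radius 1/72; x3: center (-1/2, 1/2), radius 1/8


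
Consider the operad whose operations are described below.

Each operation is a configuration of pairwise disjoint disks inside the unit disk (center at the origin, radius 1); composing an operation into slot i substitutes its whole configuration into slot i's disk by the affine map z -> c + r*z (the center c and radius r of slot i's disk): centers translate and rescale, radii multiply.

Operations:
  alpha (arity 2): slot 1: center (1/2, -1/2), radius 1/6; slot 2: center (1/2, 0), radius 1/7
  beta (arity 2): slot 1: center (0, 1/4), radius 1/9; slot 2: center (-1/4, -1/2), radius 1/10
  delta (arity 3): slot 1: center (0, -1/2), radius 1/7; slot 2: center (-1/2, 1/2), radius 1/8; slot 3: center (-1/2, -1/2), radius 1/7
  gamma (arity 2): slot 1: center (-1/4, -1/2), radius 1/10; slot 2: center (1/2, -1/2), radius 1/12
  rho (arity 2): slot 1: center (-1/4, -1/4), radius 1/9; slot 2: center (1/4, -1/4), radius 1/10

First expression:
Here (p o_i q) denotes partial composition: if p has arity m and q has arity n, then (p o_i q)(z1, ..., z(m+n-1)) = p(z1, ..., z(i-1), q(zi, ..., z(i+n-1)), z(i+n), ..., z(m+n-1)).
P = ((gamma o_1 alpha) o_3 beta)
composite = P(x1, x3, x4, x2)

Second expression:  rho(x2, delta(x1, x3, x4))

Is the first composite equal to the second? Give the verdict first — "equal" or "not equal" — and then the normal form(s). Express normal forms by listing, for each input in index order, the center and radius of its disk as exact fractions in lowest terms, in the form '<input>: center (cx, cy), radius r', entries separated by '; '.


not equal: they reduce to x1: center (-1/5, -11/20), radius 1/60; x2: center (23/48, -13/24), radius 1/120; x3: center (-1/5, -1/2), radius 1/70; x4: center (1/2, -23/48), radius 1/108 and x1: center (1/4, -3/10), radius 1/70; x2: center (-1/4, -1/4), radius 1/9; x3: center (1/5, -1/5), radius 1/80; x4: center (1/5, -3/10), radius 1/70

Normal form of the first expression: x1: center (-1/5, -11/20), radius 1/60; x2: center (23/48, -13/24), radius 1/120; x3: center (-1/5, -1/2), radius 1/70; x4: center (1/2, -23/48), radius 1/108
Normal form of the second expression: x1: center (1/4, -3/10), radius 1/70; x2: center (-1/4, -1/4), radius 1/9; x3: center (1/5, -1/5), radius 1/80; x4: center (1/5, -3/10), radius 1/70
The normal forms differ: not equal.


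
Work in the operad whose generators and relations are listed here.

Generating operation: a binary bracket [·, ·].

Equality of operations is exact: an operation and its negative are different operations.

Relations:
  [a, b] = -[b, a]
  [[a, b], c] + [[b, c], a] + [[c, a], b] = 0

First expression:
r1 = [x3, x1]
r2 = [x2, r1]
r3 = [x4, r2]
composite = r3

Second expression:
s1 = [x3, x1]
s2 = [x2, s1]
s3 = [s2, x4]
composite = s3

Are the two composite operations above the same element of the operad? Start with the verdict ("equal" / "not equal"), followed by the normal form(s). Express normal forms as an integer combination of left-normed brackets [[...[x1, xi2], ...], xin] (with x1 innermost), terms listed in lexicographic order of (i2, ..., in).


not equal — first -[[[x1, x3], x2], x4], second [[[x1, x3], x2], x4]
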